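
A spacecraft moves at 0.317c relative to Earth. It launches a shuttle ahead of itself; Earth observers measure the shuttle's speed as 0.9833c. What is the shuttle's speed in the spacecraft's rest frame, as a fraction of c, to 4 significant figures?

Inverse velocity addition: u' = (u − v)/(1 − uv/c²)
= (0.9833 − 0.317)/(1 − 0.9833×0.317) = 0.6663/0.688294 = 0.9680

u' ≈ 0.9680c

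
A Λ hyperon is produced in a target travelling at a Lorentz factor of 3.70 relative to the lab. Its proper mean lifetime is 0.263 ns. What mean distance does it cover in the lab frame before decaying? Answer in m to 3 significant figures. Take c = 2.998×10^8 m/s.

β = √(1 − 1/γ²) = √(1 − 1/3.70²) = 0.96278
Dilated lifetime: Δt = γτ₀ = 3.70 × 0.263 ns = 0.97310 ns
d = vΔt = 0.96278c × 0.97310 ns = 2.8864×10^8 m/s × 9.7310×10^-10 s = 0.281 m

d ≈ 0.281 m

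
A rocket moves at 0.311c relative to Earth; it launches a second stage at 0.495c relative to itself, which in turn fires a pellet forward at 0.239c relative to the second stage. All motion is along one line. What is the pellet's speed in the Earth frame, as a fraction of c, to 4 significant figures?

u ≈ 0.8034c

Compose boost 2: (0.495 + 0.311)/(1 + 0.495×0.311) = 0.8060/1.15394 = 0.698473
Compose boost 3: (0.239 + 0.698473)/(1 + 0.239×0.698473) = 0.937473/1.16694 = 0.8034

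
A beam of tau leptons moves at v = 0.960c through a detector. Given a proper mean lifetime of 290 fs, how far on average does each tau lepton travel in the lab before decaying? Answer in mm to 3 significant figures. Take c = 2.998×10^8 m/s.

γ = 1/√(1 − 0.960²) = 3.5714
Dilated lifetime: Δt = γτ₀ = 3.5714 × 290 fs = 1035.7 fs
d = vΔt = 0.960c × 1035.7 fs = 2.8781×10^8 m/s × 1.0357×10^-12 s = 0.298 mm

d ≈ 0.298 mm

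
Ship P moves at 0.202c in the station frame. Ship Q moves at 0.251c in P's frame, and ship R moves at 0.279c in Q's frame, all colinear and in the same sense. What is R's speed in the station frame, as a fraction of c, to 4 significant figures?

u ≈ 0.6339c

Compose boost 2: (0.251 + 0.202)/(1 + 0.251×0.202) = 0.4530/1.05070 = 0.431140
Compose boost 3: (0.279 + 0.431140)/(1 + 0.279×0.431140) = 0.710140/1.12029 = 0.6339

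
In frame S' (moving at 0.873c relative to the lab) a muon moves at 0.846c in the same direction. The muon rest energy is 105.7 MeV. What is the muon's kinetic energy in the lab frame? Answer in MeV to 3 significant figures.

u_lab = (0.846 + 0.873)/(1 + 0.846×0.873) = 0.988750
γ = 1/√(1 − 0.988750²) = 6.6856
K = (γ − 1)m₀c² = (6.6856 − 1) × 105.7 = 5.6856 × 105.7 = 601 MeV

K ≈ 601 MeV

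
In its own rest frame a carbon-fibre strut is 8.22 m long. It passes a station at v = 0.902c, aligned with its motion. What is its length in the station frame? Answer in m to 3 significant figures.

γ = 1/√(1 − 0.902²) = 2.3162
Length contraction: L = L₀/γ = 8.22/2.3162 = 3.55 m

L ≈ 3.55 m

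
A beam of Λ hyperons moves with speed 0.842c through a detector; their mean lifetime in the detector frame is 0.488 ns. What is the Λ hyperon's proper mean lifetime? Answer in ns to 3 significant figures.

γ = 1/√(1 − 0.842²) = 1.8536
Proper time: τ₀ = Δt/γ = 0.488/1.8536 = 0.263 ns

τ₀ ≈ 0.263 ns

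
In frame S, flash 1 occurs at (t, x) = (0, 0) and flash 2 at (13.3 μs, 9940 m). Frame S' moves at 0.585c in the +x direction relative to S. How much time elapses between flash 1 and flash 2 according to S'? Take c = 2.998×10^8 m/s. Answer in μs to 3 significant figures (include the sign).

Δt' ≈ -7.52 μs

γ = 1/√(1 − 0.585²) = 1.2330
Δt' = γ(Δt − vΔx/c²) = 1.2330 × (13.3 μs − 0.585×9940 m / (2.998×10^8 m/s))
= 1.2330 × (-6.0959 μs) = -7.52 μs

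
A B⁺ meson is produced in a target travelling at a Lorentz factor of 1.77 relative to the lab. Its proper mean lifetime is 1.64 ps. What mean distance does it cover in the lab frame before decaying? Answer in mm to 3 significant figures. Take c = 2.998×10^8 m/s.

d ≈ 0.718 mm

β = √(1 − 1/γ²) = √(1 − 1/1.77²) = 0.82511
Dilated lifetime: Δt = γτ₀ = 1.77 × 1.64 ps = 2.9028 ps
d = vΔt = 0.82511c × 2.9028 ps = 2.4737×10^8 m/s × 2.9028×10^-12 s = 0.718 mm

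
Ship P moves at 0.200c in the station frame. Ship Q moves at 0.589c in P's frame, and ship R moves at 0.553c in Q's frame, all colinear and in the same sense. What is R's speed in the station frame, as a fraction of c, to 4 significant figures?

u ≈ 0.9054c

Compose boost 2: (0.589 + 0.200)/(1 + 0.589×0.200) = 0.7890/1.11780 = 0.705851
Compose boost 3: (0.553 + 0.705851)/(1 + 0.553×0.705851) = 1.25885/1.39034 = 0.9054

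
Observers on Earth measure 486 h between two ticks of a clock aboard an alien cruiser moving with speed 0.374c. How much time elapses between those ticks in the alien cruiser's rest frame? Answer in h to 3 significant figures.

τ₀ ≈ 451 h

γ = 1/√(1 − 0.374²) = 1.0783
Proper time: τ₀ = Δt/γ = 486/1.0783 = 451 h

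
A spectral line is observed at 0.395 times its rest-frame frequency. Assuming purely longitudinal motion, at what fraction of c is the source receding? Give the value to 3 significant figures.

β ≈ 0.730

f_obs/f_src = √((1−β)/(1+β)) = 0.395  ⇒  (1−β)/(1+β) = 0.15603
β = |1 − D²|/(1 + D²) = |1 − 0.15603|/(1 + 0.15603) = 0.730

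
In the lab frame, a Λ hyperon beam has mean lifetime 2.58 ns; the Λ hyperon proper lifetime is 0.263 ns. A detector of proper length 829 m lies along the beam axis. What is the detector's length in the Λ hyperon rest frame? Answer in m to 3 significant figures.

Time dilation ⇒ γ = Δt/τ₀ = 2.58/0.263 = 9.8099
Length contraction: L = L₀/γ = 829/9.8099 = 84.5 m

L ≈ 84.5 m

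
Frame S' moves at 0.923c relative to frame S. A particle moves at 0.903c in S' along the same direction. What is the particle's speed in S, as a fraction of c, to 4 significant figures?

u ≈ 0.9959c

Relativistic velocity addition: u = (u' + v)/(1 + u'v/c²)
= (0.903 + 0.923)/(1 + 0.903×0.923) = 1.826/1.83347 = 0.9959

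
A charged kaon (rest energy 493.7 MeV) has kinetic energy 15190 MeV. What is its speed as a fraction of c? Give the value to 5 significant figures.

γ = 1 + K/(m₀c²) = 1 + 15190/493.7 = 31.76767
β = √(1 − 1/γ²) = 0.99950

β ≈ 0.99950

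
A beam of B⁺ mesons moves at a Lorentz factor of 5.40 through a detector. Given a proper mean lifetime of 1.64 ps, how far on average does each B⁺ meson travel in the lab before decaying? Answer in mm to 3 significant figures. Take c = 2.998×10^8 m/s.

β = √(1 − 1/γ²) = √(1 − 1/5.40²) = 0.98270
Dilated lifetime: Δt = γτ₀ = 5.40 × 1.64 ps = 8.8560 ps
d = vΔt = 0.98270c × 8.8560 ps = 2.9461×10^8 m/s × 8.8560×10^-12 s = 2.61 mm

d ≈ 2.61 mm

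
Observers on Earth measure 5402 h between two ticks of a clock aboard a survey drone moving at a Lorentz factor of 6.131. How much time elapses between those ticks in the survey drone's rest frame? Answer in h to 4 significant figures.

γ = 6.131 (given)
Proper time: τ₀ = Δt/γ = 5402/6.131 = 881.1 h

τ₀ ≈ 881.1 h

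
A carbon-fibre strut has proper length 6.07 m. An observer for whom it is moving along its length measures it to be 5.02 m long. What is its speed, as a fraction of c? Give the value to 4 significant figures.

γ = L₀/L = 6.07/5.02 = 1.20916
β = √(1 − 1/γ²) = 0.5622

β ≈ 0.5622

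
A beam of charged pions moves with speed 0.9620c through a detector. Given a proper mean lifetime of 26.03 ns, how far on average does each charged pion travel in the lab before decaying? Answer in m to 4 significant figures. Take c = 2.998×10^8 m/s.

d ≈ 27.49 m

γ = 1/√(1 − 0.9620²) = 3.66234
Dilated lifetime: Δt = γτ₀ = 3.66234 × 26.03 ns = 95.3307 ns
d = vΔt = 0.9620c × 95.3307 ns = 2.88408×10^8 m/s × 9.53307×10^-8 s = 27.49 m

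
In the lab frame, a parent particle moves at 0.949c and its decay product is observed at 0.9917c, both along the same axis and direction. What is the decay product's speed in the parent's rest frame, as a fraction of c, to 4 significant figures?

u' ≈ 0.7252c

Inverse velocity addition: u' = (u − v)/(1 − uv/c²)
= (0.9917 − 0.949)/(1 − 0.9917×0.949) = 0.04270/0.0588767 = 0.7252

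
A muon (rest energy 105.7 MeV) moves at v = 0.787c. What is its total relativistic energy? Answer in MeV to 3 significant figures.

E ≈ 171 MeV

γ = 1/√(1 − 0.787²) = 1.6209
E = γm₀c² = 1.6209 × 105.7 MeV = 171 MeV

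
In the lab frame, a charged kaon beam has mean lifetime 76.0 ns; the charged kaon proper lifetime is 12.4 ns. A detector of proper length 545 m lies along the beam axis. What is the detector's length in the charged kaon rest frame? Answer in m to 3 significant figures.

Time dilation ⇒ γ = Δt/τ₀ = 76.0/12.4 = 6.1290
Length contraction: L = L₀/γ = 545/6.1290 = 88.9 m

L ≈ 88.9 m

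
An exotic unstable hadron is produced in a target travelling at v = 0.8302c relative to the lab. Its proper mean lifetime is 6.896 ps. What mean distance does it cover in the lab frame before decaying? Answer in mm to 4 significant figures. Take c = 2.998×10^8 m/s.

d ≈ 3.079 mm

γ = 1/√(1 − 0.8302²) = 1.79383
Dilated lifetime: Δt = γτ₀ = 1.79383 × 6.896 ps = 12.3703 ps
d = vΔt = 0.8302c × 12.3703 ps = 2.48894×10^8 m/s × 1.23703×10^-11 s = 3.079 mm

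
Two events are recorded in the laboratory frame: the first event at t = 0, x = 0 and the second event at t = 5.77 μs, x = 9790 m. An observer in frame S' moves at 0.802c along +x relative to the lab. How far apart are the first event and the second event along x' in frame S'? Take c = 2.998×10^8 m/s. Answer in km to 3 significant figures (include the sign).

Δx' ≈ 14.1 km

γ = 1/√(1 − 0.802²) = 1.6741
Δx' = γ(Δx − vΔt) = 1.6741 × (9790 m − 0.802×(2.998×10^8 m/s)×5.77×10^-6 s)
= 1.6741 × (8402.7 m) = 14.1 km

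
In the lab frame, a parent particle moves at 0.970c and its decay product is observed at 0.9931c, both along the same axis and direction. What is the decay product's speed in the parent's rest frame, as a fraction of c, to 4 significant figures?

Inverse velocity addition: u' = (u − v)/(1 − uv/c²)
= (0.9931 − 0.970)/(1 − 0.9931×0.970) = 0.02310/0.0366930 = 0.6295

u' ≈ 0.6295c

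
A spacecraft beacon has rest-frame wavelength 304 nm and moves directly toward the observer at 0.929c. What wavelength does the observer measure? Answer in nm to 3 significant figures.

Relativistic Doppler: λ_obs = λ_src √((1−β)/(1+β))
= 304 × √(0.071000/1.9290) = 304 × 0.19185 = 58.3 nm

λ_obs ≈ 58.3 nm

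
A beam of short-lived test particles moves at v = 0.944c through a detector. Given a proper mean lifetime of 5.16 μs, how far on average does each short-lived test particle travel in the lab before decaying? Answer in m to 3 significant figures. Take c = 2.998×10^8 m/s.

d ≈ 4430 m

γ = 1/√(1 − 0.944²) = 3.0308
Dilated lifetime: Δt = γτ₀ = 3.0308 × 5.16 μs = 15.639 μs
d = vΔt = 0.944c × 15.639 μs = 2.8301×10^8 m/s × 1.5639×10^-5 s = 4430 m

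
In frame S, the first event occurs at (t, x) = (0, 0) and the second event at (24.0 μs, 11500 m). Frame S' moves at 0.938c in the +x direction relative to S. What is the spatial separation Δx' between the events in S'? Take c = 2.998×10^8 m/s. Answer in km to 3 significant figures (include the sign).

Δx' ≈ 13.7 km

γ = 1/√(1 − 0.938²) = 2.8849
Δx' = γ(Δx − vΔt) = 2.8849 × (11500 m − 0.938×(2.998×10^8 m/s)×24.0×10^-6 s)
= 2.8849 × (4750.9 m) = 13.7 km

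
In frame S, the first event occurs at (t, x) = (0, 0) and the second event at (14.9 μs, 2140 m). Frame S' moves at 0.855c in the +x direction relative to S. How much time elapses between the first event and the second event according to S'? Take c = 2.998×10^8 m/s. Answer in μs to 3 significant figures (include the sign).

Δt' ≈ 17.0 μs

γ = 1/√(1 − 0.855²) = 1.9282
Δt' = γ(Δt − vΔx/c²) = 1.9282 × (14.9 μs − 0.855×2140 m / (2.998×10^8 m/s))
= 1.9282 × (8.7969 μs) = 17.0 μs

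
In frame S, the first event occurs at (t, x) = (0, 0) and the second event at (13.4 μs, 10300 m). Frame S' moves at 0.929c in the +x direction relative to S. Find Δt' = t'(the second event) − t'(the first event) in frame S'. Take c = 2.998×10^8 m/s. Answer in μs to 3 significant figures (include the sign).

γ = 1/√(1 − 0.929²) = 2.7021
Δt' = γ(Δt − vΔx/c²) = 2.7021 × (13.4 μs − 0.929×10300 m / (2.998×10^8 m/s))
= 2.7021 × (-18.517 μs) = -50.0 μs

Δt' ≈ -50.0 μs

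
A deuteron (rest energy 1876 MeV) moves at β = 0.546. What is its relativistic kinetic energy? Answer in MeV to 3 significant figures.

K ≈ 363 MeV

γ = 1/√(1 − 0.546²) = 1.1936
K = (γ − 1)m₀c² = (1.1936 − 1) × 1876 MeV = 0.19362 × 1876 MeV = 363 MeV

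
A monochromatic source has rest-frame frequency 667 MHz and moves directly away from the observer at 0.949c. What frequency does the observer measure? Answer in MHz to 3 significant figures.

f_obs ≈ 108 MHz

Relativistic Doppler: f_obs = f_src √((1−β)/(1+β))
= 667 × √(0.051000/1.9490) = 667 × 0.16176 = 108 MHz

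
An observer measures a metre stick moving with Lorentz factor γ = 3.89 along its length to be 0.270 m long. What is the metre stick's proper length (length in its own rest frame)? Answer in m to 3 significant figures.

γ = 3.89 (given)
L₀ = γL = 3.89 × 0.270 = 1.05 m

L₀ ≈ 1.05 m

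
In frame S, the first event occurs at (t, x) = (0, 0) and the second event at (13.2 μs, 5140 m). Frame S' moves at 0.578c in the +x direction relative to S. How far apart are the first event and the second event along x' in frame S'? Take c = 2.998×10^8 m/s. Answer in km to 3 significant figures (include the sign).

γ = 1/√(1 − 0.578²) = 1.2254
Δx' = γ(Δx − vΔt) = 1.2254 × (5140 m − 0.578×(2.998×10^8 m/s)×13.2×10^-6 s)
= 1.2254 × (2852.6 m) = 3.50 km

Δx' ≈ 3.50 km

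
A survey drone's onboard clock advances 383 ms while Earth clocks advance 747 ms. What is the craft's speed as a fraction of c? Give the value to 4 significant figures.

γ = Δt/τ₀ = 747/383 = 1.95039
β = √(1 − 1/γ²) = √(1 − 1/1.95039²) = 0.8586

β ≈ 0.8586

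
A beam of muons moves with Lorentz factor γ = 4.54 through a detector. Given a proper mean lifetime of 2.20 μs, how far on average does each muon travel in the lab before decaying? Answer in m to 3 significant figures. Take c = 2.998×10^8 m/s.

d ≈ 2920 m

β = √(1 − 1/γ²) = √(1 − 1/4.54²) = 0.97544
Dilated lifetime: Δt = γτ₀ = 4.54 × 2.20 μs = 9.9880 μs
d = vΔt = 0.97544c × 9.9880 μs = 2.9244×10^8 m/s × 9.9880×10^-6 s = 2920 m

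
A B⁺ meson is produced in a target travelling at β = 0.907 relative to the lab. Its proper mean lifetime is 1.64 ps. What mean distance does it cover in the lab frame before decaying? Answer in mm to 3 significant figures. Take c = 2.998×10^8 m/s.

γ = 1/√(1 − 0.907²) = 2.3746
Dilated lifetime: Δt = γτ₀ = 2.3746 × 1.64 ps = 3.8943 ps
d = vΔt = 0.907c × 3.8943 ps = 2.7192×10^8 m/s × 3.8943×10^-12 s = 1.06 mm

d ≈ 1.06 mm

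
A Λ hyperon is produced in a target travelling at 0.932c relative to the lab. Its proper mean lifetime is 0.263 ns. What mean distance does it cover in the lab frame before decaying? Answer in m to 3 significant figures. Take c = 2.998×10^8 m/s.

d ≈ 0.203 m

γ = 1/√(1 − 0.932²) = 2.7589
Dilated lifetime: Δt = γτ₀ = 2.7589 × 0.263 ns = 0.72560 ns
d = vΔt = 0.932c × 0.72560 ns = 2.7941×10^8 m/s × 7.2560×10^-10 s = 0.203 m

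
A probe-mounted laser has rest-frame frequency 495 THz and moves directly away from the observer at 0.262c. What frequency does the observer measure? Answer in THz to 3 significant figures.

f_obs ≈ 379 THz

Relativistic Doppler: f_obs = f_src √((1−β)/(1+β))
= 495 × √(0.73800/1.2620) = 495 × 0.76471 = 379 THz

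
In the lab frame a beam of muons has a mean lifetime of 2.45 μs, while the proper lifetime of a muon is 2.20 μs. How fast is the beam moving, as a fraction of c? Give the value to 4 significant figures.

β ≈ 0.4401

γ = Δt/τ₀ = 2.45/2.20 = 1.11364
β = √(1 − 1/γ²) = √(1 − 1/1.11364²) = 0.4401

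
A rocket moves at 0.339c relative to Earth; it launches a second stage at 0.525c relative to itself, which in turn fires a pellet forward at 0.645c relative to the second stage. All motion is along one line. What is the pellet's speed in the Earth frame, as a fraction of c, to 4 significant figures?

Compose boost 2: (0.525 + 0.339)/(1 + 0.525×0.339) = 0.8640/1.17797 = 0.733462
Compose boost 3: (0.645 + 0.733462)/(1 + 0.645×0.733462) = 1.37846/1.47308 = 0.9358

u ≈ 0.9358c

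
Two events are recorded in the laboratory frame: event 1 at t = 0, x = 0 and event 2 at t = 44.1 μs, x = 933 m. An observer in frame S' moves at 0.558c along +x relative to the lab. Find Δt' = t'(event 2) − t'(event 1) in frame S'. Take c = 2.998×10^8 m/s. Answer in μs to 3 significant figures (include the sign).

Δt' ≈ 51.1 μs

γ = 1/√(1 − 0.558²) = 1.2051
Δt' = γ(Δt − vΔx/c²) = 1.2051 × (44.1 μs − 0.558×933 m / (2.998×10^8 m/s))
= 1.2051 × (42.363 μs) = 51.1 μs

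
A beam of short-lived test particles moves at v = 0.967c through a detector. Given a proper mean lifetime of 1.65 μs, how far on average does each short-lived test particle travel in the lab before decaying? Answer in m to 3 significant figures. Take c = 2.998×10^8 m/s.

γ = 1/√(1 − 0.967²) = 3.9250
Dilated lifetime: Δt = γτ₀ = 3.9250 × 1.65 μs = 6.4763 μs
d = vΔt = 0.967c × 6.4763 μs = 2.8991×10^8 m/s × 6.4763×10^-6 s = 1880 m

d ≈ 1880 m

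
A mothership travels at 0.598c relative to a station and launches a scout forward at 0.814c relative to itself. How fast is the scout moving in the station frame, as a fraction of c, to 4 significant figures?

u ≈ 0.9497c

Compose boost 2: (0.814 + 0.598)/(1 + 0.814×0.598) = 1.412/1.48677 = 0.9497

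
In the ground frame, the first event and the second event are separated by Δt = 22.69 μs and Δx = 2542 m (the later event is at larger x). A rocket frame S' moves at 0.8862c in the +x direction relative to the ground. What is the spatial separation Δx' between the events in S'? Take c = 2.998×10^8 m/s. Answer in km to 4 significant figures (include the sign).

Δx' ≈ -7.525 km

γ = 1/√(1 − 0.8862²) = 2.15842
Δx' = γ(Δx − vΔt) = 2.15842 × (2542 m − 0.8862×(2.998×10^8 m/s)×22.69×10^-6 s)
= 2.15842 × (-3486.34 m) = -7.525 km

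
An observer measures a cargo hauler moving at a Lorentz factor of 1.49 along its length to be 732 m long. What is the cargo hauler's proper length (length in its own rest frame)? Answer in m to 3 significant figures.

γ = 1.49 (given)
L₀ = γL = 1.49 × 732 = 1090 m

L₀ ≈ 1090 m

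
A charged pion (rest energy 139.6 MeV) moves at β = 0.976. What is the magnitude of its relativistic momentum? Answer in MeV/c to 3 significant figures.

p ≈ 626 MeV/c

γ = 1/√(1 − 0.976²) = 4.5920
p = γβm₀c = 4.5920 × 0.976 × 139.6 MeV/c = 626 MeV/c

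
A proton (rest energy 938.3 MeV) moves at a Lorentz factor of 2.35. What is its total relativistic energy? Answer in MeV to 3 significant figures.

γ = 2.35 (given)
E = γm₀c² = 2.35 × 938.3 MeV = 2210 MeV

E ≈ 2210 MeV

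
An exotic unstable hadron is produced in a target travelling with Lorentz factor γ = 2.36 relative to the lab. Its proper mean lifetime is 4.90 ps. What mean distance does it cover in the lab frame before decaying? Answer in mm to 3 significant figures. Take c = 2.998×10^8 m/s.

d ≈ 3.14 mm

β = √(1 − 1/γ²) = √(1 − 1/2.36²) = 0.90579
Dilated lifetime: Δt = γτ₀ = 2.36 × 4.90 ps = 11.564 ps
d = vΔt = 0.90579c × 11.564 ps = 2.7156×10^8 m/s × 1.1564×10^-11 s = 3.14 mm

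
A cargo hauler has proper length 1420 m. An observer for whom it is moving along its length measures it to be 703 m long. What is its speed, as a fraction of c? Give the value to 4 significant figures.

γ = L₀/L = 1420/703 = 2.01991
β = √(1 − 1/γ²) = 0.8689

β ≈ 0.8689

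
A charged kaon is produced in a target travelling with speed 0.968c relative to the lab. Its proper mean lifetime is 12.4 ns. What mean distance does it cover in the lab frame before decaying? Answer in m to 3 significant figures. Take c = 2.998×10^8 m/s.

d ≈ 14.3 m

γ = 1/√(1 − 0.968²) = 3.9849
Dilated lifetime: Δt = γτ₀ = 3.9849 × 12.4 ns = 49.412 ns
d = vΔt = 0.968c × 49.412 ns = 2.9021×10^8 m/s × 4.9412×10^-8 s = 14.3 m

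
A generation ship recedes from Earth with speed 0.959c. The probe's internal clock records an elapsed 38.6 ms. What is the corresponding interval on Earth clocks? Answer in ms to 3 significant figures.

γ = 1/√(1 − 0.959²) = 3.5285
Time dilation: Δt = γτ₀ = 3.5285 × 38.6 ms = 136 ms

Δt ≈ 136 ms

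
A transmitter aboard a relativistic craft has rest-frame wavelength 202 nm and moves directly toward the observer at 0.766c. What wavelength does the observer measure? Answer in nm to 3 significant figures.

Relativistic Doppler: λ_obs = λ_src √((1−β)/(1+β))
= 202 × √(0.23400/1.7660) = 202 × 0.36401 = 73.5 nm

λ_obs ≈ 73.5 nm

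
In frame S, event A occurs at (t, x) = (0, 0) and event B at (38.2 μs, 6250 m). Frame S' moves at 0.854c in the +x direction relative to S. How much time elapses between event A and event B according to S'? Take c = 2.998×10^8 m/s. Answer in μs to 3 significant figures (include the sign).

γ = 1/√(1 − 0.854²) = 1.9221
Δt' = γ(Δt − vΔx/c²) = 1.9221 × (38.2 μs − 0.854×6250 m / (2.998×10^8 m/s))
= 1.9221 × (20.396 μs) = 39.2 μs

Δt' ≈ 39.2 μs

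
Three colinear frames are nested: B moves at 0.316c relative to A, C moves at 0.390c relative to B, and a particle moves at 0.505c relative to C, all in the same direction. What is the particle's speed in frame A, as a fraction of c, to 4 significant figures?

u ≈ 0.8604c

Compose boost 2: (0.390 + 0.316)/(1 + 0.390×0.316) = 0.7060/1.12324 = 0.628539
Compose boost 3: (0.505 + 0.628539)/(1 + 0.505×0.628539) = 1.13354/1.31741 = 0.8604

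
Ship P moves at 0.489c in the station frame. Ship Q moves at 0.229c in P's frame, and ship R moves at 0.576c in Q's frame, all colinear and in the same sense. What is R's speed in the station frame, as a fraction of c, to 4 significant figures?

u ≈ 0.8905c

Compose boost 2: (0.229 + 0.489)/(1 + 0.229×0.489) = 0.7180/1.11198 = 0.645694
Compose boost 3: (0.576 + 0.645694)/(1 + 0.576×0.645694) = 1.22169/1.37192 = 0.8905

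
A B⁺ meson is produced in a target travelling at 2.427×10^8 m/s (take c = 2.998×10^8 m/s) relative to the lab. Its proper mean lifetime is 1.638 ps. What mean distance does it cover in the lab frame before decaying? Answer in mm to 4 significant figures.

d ≈ 0.6772 mm

β = v/c = 2.427×10^8 / 2.998×10^8 = 0.809540
γ = 1/√(1 − 0.809540²) = 1.70339
Dilated lifetime: Δt = γτ₀ = 1.70339 × 1.638 ps = 2.79015 ps
d = vΔt = 0.809540c × 2.79015 ps = 2.42700×10^8 m/s × 2.79015×10^-12 s = 0.6772 mm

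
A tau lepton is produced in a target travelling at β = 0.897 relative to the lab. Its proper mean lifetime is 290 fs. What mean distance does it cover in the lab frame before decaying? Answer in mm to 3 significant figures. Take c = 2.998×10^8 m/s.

γ = 1/√(1 − 0.897²) = 2.2623
Dilated lifetime: Δt = γτ₀ = 2.2623 × 290 fs = 656.06 fs
d = vΔt = 0.897c × 656.06 fs = 2.6892×10^8 m/s × 6.5606×10^-13 s = 0.176 mm

d ≈ 0.176 mm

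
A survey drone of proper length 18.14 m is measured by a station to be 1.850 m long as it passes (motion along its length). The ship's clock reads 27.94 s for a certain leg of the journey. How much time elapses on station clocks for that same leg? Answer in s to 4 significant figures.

Δt ≈ 274.0 s

Length contraction ⇒ γ = L₀/L = 18.14/1.850 = 9.80541
Time dilation: Δt = γτ₀ = 9.80541 × 27.94 s = 274.0 s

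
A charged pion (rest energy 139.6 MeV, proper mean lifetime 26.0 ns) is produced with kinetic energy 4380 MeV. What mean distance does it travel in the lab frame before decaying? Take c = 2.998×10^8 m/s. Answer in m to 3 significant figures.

γ = 1 + K/(m₀c²) = 1 + 4380/139.6 = 32.375
β = √(1 − 1/γ²) = 0.99952
Dilated lifetime: γτ₀ = 32.375 × 26.0 ns = 841.76 ns
d = βc·γτ₀ = 0.99952 × (2.998×10^8 m/s) × 8.4176×10^-7 s = 252 m

d ≈ 252 m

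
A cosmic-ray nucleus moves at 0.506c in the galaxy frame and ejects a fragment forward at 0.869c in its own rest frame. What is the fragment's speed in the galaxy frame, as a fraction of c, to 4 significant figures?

u ≈ 0.9551c

Compose boost 2: (0.869 + 0.506)/(1 + 0.869×0.506) = 1.375/1.43971 = 0.9551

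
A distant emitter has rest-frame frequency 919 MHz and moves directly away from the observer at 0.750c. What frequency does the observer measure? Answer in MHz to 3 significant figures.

f_obs ≈ 347 MHz

Relativistic Doppler: f_obs = f_src √((1−β)/(1+β))
= 919 × √(0.25000/1.7500) = 919 × 0.37796 = 347 MHz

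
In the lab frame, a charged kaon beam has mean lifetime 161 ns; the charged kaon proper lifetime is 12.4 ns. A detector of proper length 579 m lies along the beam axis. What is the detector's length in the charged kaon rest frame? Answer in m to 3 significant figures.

Time dilation ⇒ γ = Δt/τ₀ = 161/12.4 = 12.984
Length contraction: L = L₀/γ = 579/12.984 = 44.6 m

L ≈ 44.6 m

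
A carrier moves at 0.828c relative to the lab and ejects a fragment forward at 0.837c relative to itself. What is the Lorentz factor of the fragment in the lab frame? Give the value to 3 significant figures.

γ ≈ 5.52

u_lab = (0.837 + 0.828)/(1 + 0.837×0.828) = 1.665/1.69304 = 0.983440
γ = 1/√(1 − 0.983440²) = 5.52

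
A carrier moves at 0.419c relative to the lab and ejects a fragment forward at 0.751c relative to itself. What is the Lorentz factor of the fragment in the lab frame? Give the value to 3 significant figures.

u_lab = (0.751 + 0.419)/(1 + 0.751×0.419) = 1.170/1.31467 = 0.889958
γ = 1/√(1 − 0.889958²) = 2.19

γ ≈ 2.19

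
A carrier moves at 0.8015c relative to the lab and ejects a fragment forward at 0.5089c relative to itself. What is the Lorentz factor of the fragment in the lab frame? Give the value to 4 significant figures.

γ ≈ 2.735

u_lab = (0.5089 + 0.8015)/(1 + 0.5089×0.8015) = 1.3104/1.407883 = 0.9307589
γ = 1/√(1 − 0.9307589²) = 2.735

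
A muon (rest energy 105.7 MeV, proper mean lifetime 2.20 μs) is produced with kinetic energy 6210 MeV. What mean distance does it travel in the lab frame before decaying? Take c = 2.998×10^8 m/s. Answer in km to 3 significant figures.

d ≈ 39.4 km

γ = 1 + K/(m₀c²) = 1 + 6210/105.7 = 59.751
β = √(1 − 1/γ²) = 0.99986
Dilated lifetime: γτ₀ = 59.751 × 2.20 μs = 131.45 μs
d = βc·γτ₀ = 0.99986 × (2.998×10^8 m/s) × 0.00013145 s = 39.4 km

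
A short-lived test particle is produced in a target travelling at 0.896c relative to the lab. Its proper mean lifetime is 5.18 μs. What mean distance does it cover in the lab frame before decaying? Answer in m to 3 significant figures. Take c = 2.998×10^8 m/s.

γ = 1/√(1 − 0.896²) = 2.2520
Dilated lifetime: Δt = γτ₀ = 2.2520 × 5.18 μs = 11.665 μs
d = vΔt = 0.896c × 11.665 μs = 2.6862×10^8 m/s × 1.1665×10^-5 s = 3130 m

d ≈ 3130 m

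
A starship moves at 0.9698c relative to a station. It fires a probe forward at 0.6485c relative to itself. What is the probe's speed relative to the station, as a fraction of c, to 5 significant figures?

Relativistic velocity addition: u = (u' + v)/(1 + u'v/c²)
= (0.6485 + 0.9698)/(1 + 0.6485×0.9698) = 1.6183/1.628915 = 0.99348

u ≈ 0.99348c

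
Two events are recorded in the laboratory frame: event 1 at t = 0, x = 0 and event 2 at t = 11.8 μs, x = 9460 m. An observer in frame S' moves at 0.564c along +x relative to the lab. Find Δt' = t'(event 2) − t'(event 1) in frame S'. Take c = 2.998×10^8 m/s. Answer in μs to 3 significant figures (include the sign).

Δt' ≈ -7.26 μs

γ = 1/√(1 − 0.564²) = 1.2110
Δt' = γ(Δt − vΔx/c²) = 1.2110 × (11.8 μs − 0.564×9460 m / (2.998×10^8 m/s))
= 1.2110 × (-5.9967 μs) = -7.26 μs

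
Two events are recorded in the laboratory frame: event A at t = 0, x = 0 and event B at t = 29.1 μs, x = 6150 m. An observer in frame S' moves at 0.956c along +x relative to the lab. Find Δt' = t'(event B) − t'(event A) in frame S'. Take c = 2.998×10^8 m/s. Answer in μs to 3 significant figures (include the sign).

Δt' ≈ 32.3 μs

γ = 1/√(1 − 0.956²) = 3.4087
Δt' = γ(Δt − vΔx/c²) = 3.4087 × (29.1 μs − 0.956×6150 m / (2.998×10^8 m/s))
= 3.4087 × (9.4889 μs) = 32.3 μs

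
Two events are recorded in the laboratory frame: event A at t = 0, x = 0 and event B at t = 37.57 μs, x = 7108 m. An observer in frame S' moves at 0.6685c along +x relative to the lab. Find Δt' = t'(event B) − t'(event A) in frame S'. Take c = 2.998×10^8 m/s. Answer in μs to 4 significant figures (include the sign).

Δt' ≈ 29.21 μs

γ = 1/√(1 − 0.6685²) = 1.34461
Δt' = γ(Δt − vΔx/c²) = 1.34461 × (37.57 μs − 0.6685×7108 m / (2.998×10^8 m/s))
= 1.34461 × (21.7204 μs) = 29.21 μs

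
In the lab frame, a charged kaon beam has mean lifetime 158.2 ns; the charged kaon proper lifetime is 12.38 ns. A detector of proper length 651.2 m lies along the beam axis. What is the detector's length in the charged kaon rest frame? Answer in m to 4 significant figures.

Time dilation ⇒ γ = Δt/τ₀ = 158.2/12.38 = 12.7787
Length contraction: L = L₀/γ = 651.2/12.7787 = 50.96 m

L ≈ 50.96 m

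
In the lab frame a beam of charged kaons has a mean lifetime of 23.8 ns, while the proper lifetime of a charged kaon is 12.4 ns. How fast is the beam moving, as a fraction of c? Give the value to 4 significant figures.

β ≈ 0.8536

γ = Δt/τ₀ = 23.8/12.4 = 1.91935
β = √(1 − 1/γ²) = √(1 − 1/1.91935²) = 0.8536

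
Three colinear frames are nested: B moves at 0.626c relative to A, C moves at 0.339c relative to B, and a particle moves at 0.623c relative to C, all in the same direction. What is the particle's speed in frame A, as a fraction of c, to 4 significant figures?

Compose boost 2: (0.339 + 0.626)/(1 + 0.339×0.626) = 0.9650/1.21221 = 0.796064
Compose boost 3: (0.623 + 0.796064)/(1 + 0.623×0.796064) = 1.41906/1.49595 = 0.9486

u ≈ 0.9486c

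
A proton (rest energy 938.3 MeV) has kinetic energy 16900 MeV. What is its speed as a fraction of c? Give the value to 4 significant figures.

γ = 1 + K/(m₀c²) = 1 + 16900/938.3 = 19.0113
β = √(1 − 1/γ²) = 0.9986

β ≈ 0.9986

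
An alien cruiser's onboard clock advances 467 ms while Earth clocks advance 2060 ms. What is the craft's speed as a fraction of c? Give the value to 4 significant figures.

γ = Δt/τ₀ = 2060/467 = 4.41113
β = √(1 − 1/γ²) = √(1 − 1/4.41113²) = 0.9740

β ≈ 0.9740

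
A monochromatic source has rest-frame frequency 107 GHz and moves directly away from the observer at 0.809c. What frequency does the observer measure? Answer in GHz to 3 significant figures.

Relativistic Doppler: f_obs = f_src √((1−β)/(1+β))
= 107 × √(0.19100/1.8090) = 107 × 0.32494 = 34.8 GHz

f_obs ≈ 34.8 GHz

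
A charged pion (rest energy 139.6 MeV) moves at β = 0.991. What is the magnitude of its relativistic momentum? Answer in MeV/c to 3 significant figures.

γ = 1/√(1 − 0.991²) = 7.4704
p = γβm₀c = 7.4704 × 0.991 × 139.6 MeV/c = 1030 MeV/c

p ≈ 1030 MeV/c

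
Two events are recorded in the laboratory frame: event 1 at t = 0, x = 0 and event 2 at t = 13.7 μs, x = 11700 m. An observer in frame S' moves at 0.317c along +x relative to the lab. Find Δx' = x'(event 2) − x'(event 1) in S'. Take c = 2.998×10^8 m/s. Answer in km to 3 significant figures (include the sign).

γ = 1/√(1 − 0.317²) = 1.0544
Δx' = γ(Δx − vΔt) = 1.0544 × (11700 m − 0.317×(2.998×10^8 m/s)×13.7×10^-6 s)
= 1.0544 × (10398 m) = 11.0 km

Δx' ≈ 11.0 km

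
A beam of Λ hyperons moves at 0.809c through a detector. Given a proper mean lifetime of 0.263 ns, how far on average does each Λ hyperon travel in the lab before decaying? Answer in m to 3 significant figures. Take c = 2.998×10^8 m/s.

γ = 1/√(1 − 0.809²) = 1.7012
Dilated lifetime: Δt = γτ₀ = 1.7012 × 0.263 ns = 0.44742 ns
d = vΔt = 0.809c × 0.44742 ns = 2.4254×10^8 m/s × 4.4742×10^-10 s = 0.109 m

d ≈ 0.109 m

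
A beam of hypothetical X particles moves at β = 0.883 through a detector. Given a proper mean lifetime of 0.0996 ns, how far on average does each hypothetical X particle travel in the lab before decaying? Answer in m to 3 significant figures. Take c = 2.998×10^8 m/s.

γ = 1/√(1 − 0.883²) = 2.1305
Dilated lifetime: Δt = γτ₀ = 2.1305 × 0.0996 ns = 0.21220 ns
d = vΔt = 0.883c × 0.21220 ns = 2.6472×10^8 m/s × 2.1220×10^-10 s = 0.0562 m

d ≈ 0.0562 m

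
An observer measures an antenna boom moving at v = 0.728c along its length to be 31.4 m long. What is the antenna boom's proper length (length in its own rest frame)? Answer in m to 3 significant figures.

γ = 1/√(1 − 0.728²) = 1.4586
L₀ = γL = 1.4586 × 31.4 = 45.8 m

L₀ ≈ 45.8 m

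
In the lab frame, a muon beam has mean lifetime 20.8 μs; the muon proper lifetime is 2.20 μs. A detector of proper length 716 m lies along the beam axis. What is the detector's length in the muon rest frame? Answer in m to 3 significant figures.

L ≈ 75.7 m

Time dilation ⇒ γ = Δt/τ₀ = 20.8/2.20 = 9.4545
Length contraction: L = L₀/γ = 716/9.4545 = 75.7 m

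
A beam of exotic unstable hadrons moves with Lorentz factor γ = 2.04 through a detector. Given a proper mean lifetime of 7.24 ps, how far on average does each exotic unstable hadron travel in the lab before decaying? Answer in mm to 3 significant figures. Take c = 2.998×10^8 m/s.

d ≈ 3.86 mm

β = √(1 − 1/γ²) = √(1 − 1/2.04²) = 0.87161
Dilated lifetime: Δt = γτ₀ = 2.04 × 7.24 ps = 14.770 ps
d = vΔt = 0.87161c × 14.770 ps = 2.6131×10^8 m/s × 1.4770×10^-11 s = 3.86 mm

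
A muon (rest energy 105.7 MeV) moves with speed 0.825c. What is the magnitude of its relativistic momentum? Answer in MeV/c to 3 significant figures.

γ = 1/√(1 − 0.825²) = 1.7695
p = γβm₀c = 1.7695 × 0.825 × 105.7 MeV/c = 154 MeV/c

p ≈ 154 MeV/c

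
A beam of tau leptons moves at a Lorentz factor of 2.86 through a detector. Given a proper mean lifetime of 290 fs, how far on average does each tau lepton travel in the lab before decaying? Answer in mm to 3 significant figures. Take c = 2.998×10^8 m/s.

β = √(1 − 1/γ²) = √(1 − 1/2.86²) = 0.93688
Dilated lifetime: Δt = γτ₀ = 2.86 × 290 fs = 829.40 fs
d = vΔt = 0.93688c × 829.40 fs = 2.8088×10^8 m/s × 8.2940×10^-13 s = 0.233 mm

d ≈ 0.233 mm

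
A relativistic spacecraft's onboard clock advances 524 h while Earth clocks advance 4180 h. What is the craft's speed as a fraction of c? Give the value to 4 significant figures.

β ≈ 0.9921

γ = Δt/τ₀ = 4180/524 = 7.97710
β = √(1 − 1/γ²) = √(1 − 1/7.97710²) = 0.9921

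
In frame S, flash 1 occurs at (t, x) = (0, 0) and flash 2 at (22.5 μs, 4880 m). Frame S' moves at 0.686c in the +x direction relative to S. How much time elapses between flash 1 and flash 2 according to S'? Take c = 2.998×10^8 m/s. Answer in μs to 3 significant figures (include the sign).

γ = 1/√(1 − 0.686²) = 1.3744
Δt' = γ(Δt − vΔx/c²) = 1.3744 × (22.5 μs − 0.686×4880 m / (2.998×10^8 m/s))
= 1.3744 × (11.334 μs) = 15.6 μs

Δt' ≈ 15.6 μs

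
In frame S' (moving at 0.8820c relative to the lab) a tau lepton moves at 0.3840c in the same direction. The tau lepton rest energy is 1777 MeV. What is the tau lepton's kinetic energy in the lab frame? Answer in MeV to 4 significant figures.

K ≈ 3690 MeV

u_lab = (0.3840 + 0.8820)/(1 + 0.3840×0.8820) = 0.9457021
γ = 1/√(1 − 0.9457021²) = 3.07659
K = (γ − 1)m₀c² = (3.07659 − 1) × 1777 = 2.07659 × 1777 = 3690 MeV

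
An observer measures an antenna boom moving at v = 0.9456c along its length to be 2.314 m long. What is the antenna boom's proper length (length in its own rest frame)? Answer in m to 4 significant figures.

γ = 1/√(1 − 0.9456²) = 3.07379
L₀ = γL = 3.07379 × 2.314 = 7.113 m

L₀ ≈ 7.113 m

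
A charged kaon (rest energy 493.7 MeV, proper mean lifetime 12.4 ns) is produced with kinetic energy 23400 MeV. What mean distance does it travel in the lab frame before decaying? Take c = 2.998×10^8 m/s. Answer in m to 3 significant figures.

d ≈ 180 m

γ = 1 + K/(m₀c²) = 1 + 23400/493.7 = 48.397
β = √(1 − 1/γ²) = 0.99979
Dilated lifetime: γτ₀ = 48.397 × 12.4 ns = 600.13 ns
d = βc·γτ₀ = 0.99979 × (2.998×10^8 m/s) × 6.0013×10^-7 s = 180 m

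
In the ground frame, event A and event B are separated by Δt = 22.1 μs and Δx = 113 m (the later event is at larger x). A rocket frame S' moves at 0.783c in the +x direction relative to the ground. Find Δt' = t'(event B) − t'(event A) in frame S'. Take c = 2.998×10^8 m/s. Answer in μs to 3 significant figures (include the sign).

Δt' ≈ 35.1 μs

γ = 1/√(1 − 0.783²) = 1.6077
Δt' = γ(Δt − vΔx/c²) = 1.6077 × (22.1 μs − 0.783×113 m / (2.998×10^8 m/s))
= 1.6077 × (21.805 μs) = 35.1 μs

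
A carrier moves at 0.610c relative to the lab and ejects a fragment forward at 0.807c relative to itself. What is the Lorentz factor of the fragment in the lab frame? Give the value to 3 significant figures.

u_lab = (0.807 + 0.610)/(1 + 0.807×0.610) = 1.417/1.49227 = 0.949560
γ = 1/√(1 − 0.949560²) = 3.19

γ ≈ 3.19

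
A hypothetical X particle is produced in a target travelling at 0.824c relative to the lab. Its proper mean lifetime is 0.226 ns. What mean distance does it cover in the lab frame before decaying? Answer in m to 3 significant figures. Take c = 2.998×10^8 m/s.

d ≈ 0.0985 m

γ = 1/√(1 − 0.824²) = 1.7649
Dilated lifetime: Δt = γτ₀ = 1.7649 × 0.226 ns = 0.39888 ns
d = vΔt = 0.824c × 0.39888 ns = 2.4704×10^8 m/s × 3.9888×10^-10 s = 0.0985 m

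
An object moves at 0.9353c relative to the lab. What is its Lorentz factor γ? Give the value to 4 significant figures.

γ ≈ 2.826

γ = 1/√(1 − β²) = 1/√(1 − 0.9353²) = 1/√(0.125214) = 2.826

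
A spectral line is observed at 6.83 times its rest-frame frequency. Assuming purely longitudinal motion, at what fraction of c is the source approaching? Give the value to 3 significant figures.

f_obs/f_src = √((1+β)/(1−β)) = 6.83  ⇒  (1+β)/(1−β) = 46.649
β = |1 − D²|/(1 + D²) = |1 − 46.649|/(1 + 46.649) = 0.958

β ≈ 0.958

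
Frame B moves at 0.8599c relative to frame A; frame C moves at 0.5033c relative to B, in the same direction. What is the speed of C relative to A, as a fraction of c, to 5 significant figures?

Compose boost 2: (0.5033 + 0.8599)/(1 + 0.5033×0.8599) = 1.3632/1.432788 = 0.95143

u ≈ 0.95143c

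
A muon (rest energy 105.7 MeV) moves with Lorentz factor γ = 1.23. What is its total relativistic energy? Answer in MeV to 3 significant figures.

E ≈ 130 MeV

γ = 1.23 (given)
E = γm₀c² = 1.23 × 105.7 MeV = 130 MeV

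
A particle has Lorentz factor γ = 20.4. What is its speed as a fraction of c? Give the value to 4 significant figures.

β ≈ 0.9988

β = √(1 − 1/γ²) = √(1 − 1/20.4²) = √(0.997597) = 0.9988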